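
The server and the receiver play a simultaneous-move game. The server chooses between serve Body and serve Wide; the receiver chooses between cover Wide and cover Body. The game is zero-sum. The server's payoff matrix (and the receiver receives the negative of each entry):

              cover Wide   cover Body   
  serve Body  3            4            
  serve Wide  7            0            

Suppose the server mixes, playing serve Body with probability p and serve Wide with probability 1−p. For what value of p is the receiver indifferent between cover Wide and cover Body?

p = 7/8

The receiver's indifference between cover Wide and cover Body determines the server's mixing probability p:
  the receiver's payoff to cover Wide: p·(-3) + (1−p)·(-7) = 4p - 7
  the receiver's payoff to cover Body: p·(-4) + (1−p)·0 = -4p
  4p - 7 = -4p  ⇒  8p = 7  ⇒  p = 7/8.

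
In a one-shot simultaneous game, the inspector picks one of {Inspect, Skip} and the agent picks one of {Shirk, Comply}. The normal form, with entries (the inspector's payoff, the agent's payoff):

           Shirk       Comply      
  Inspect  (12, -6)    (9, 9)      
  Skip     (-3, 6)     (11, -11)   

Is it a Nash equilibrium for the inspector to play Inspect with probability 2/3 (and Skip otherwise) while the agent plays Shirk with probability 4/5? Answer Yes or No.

Given the inspector's mix p = 2/3, the agent's payoff from Shirk is -2 but from Comply is 7/3. The agent strictly prefers Comply, so the agent would not mix.
So the proposed profile is not a Nash equilibrium.

No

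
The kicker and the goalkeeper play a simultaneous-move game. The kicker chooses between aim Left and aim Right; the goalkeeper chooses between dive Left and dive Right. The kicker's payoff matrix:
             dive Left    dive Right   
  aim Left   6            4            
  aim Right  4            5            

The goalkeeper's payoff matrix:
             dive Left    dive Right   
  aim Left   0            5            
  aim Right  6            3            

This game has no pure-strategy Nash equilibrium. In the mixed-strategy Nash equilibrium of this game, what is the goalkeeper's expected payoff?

The goalkeeper's indifference between dive Left and dive Right determines the kicker's mixing probability p:
  the goalkeeper's expected payoff from dive Left: p·0 + (1−p)·6 = -6p + 6
  the goalkeeper's expected payoff from dive Right: p·5 + (1−p)·3 = 2p + 3
  -6p + 6 = 2p + 3  ⇒  -8p = -3  ⇒  p = 3/8.
At equilibrium the goalkeeper is indifferent across columns, so the goalkeeper's payoff equals the payoff from dive Left: (3/8)·0 + (5/8)·6 = 15/4.

15/4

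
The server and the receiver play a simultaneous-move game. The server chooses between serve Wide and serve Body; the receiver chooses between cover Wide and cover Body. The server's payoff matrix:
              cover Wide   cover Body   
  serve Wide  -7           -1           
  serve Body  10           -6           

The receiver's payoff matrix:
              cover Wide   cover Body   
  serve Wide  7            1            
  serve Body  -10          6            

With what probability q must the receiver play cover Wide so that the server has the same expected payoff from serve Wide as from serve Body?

q = 5/22

The receiver's mix must leave the server indifferent between serve Wide and serve Body.
  the server's payoff from serve Wide: q·(-7) + (1−q)·(-1) = -6q - 1
  the server's payoff from serve Body: q·10 + (1−q)·(-6) = 16q - 6
  -6q - 1 = 16q - 6  ⇒  -22q = -5  ⇒  q = 5/22.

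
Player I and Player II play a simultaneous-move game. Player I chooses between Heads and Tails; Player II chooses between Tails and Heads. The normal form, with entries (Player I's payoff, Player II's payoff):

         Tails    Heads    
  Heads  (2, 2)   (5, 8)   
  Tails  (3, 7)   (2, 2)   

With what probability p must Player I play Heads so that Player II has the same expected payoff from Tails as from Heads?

p = 5/11

Player I's mix must leave Player II indifferent between Tails and Heads.
  Player II's payoff from Tails: p·2 + (1−p)·7 = -5p + 7
  Player II's payoff from Heads: p·8 + (1−p)·2 = 6p + 2
  -5p + 7 = 6p + 2  ⇒  -11p = -5  ⇒  p = 5/11.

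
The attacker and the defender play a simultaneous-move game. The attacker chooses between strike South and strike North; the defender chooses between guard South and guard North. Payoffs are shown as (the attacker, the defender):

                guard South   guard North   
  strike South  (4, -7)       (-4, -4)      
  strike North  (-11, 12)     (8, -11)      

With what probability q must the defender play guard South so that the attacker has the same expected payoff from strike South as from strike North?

q = 4/9

For the attacker to be willing to mix, the attacker must be indifferent between strike South and strike North, which pins down the defender's mix.
  the attacker's payoff from strike South: q·4 + (1−q)·(-4) = 8q - 4
  the attacker's payoff from strike North: q·(-11) + (1−q)·8 = -19q + 8
  8q - 4 = -19q + 8  ⇒  27q = 12  ⇒  q = 4/9.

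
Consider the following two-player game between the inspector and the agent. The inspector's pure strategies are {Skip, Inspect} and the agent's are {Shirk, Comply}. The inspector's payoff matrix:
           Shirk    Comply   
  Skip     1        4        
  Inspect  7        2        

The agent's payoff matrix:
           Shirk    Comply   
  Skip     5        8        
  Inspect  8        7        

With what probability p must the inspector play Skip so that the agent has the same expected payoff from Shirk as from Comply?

p = 1/4

The inspector's mix must leave the agent indifferent between Shirk and Comply.
  the agent's payoff to Shirk: p·5 + (1−p)·8 = -3p + 8
  the agent's payoff to Comply: p·8 + (1−p)·7 = p + 7
  -3p + 8 = p + 7  ⇒  -4p = -1  ⇒  p = 1/4.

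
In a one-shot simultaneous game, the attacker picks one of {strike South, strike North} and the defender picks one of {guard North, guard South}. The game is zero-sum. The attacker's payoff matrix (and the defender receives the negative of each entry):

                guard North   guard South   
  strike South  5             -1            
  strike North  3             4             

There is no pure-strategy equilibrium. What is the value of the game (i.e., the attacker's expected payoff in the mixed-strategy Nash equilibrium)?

v = 23/7

Set the attacker's expected payoff from strike South equal to that from strike North:
  the attacker's payoff to strike South: q·5 + (1−q)·(-1) = 6q - 1
  the attacker's payoff to strike North: q·3 + (1−q)·4 = -q + 4
  6q - 1 = -q + 4  ⇒  7q = 5  ⇒  q = 5/7.
The value is the attacker's expected payoff against this mix (using strike South): (5/7)·5 + (2/7)·(-1) = 23/7.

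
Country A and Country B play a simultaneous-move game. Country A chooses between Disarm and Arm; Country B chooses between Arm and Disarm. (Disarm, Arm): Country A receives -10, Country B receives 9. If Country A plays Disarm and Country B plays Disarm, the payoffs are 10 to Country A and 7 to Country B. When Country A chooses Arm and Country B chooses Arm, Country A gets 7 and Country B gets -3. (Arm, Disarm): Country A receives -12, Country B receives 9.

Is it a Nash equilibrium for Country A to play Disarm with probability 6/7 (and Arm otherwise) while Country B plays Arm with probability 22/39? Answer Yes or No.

Yes

Check Country B's indifference given Country A's mix p = 6/7:
  payoff from Arm = 51/7; payoff from Disarm = 51/7 — equal.
Check Country A's indifference given Country B's mix q = 22/39:
  payoff from Disarm = -50/39; payoff from Arm = -50/39 — equal.
Both players are indifferent, so neither can profitably deviate.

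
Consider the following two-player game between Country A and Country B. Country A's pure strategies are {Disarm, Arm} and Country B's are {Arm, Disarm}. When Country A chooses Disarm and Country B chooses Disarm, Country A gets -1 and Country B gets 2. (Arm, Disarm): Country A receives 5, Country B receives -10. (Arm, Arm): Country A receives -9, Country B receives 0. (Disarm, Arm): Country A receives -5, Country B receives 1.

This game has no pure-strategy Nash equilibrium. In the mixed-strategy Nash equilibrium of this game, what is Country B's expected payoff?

10/11

Country B's indifference between Arm and Disarm determines Country A's mixing probability p:
  Country B's expected payoff from Arm: p·1 + (1−p)·0 = p
  Country B's expected payoff from Disarm: p·2 + (1−p)·(-10) = 12p - 10
  p = 12p - 10  ⇒  -11p = -10  ⇒  p = 10/11.
At equilibrium Country B is indifferent across columns, so Country B's payoff equals the payoff from Arm: (10/11)·1 + (1/11)·0 = 10/11.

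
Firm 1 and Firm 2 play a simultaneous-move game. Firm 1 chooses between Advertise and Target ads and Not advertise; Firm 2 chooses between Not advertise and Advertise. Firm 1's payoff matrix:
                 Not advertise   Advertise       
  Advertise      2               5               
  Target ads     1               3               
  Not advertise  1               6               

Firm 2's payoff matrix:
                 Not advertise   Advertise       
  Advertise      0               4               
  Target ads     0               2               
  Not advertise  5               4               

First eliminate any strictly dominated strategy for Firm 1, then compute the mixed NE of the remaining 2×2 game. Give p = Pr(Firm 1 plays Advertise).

Firm 1's strategy Target ads is strictly dominated by Advertise: 2 > 1 and 5 > 3. Eliminate Target ads.
Set Firm 2's expected payoff from Not advertise equal to that from Advertise:
  Firm 2's payoff to Not advertise: p·0 + (1−p)·5 = -5p + 5
  Firm 2's payoff to Advertise: p·4 + (1−p)·4 = 4
  -5p + 5 = 4  ⇒  -5p = -1  ⇒  p = 1/5.

p = 1/5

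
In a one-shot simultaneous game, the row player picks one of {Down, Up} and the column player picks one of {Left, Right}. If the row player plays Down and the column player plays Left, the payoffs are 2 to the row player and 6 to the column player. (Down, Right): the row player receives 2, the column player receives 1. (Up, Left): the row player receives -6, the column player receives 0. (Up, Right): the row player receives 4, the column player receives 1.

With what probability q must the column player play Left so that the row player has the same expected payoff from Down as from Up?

q = 1/5

The row player's indifference between Down and Up determines the column player's mixing probability q:
  the row player's expected payoff from Down: q·2 + (1−q)·2 = 2
  the row player's expected payoff from Up: q·(-6) + (1−q)·4 = -10q + 4
  2 = -10q + 4  ⇒  10q = 2  ⇒  q = 1/5.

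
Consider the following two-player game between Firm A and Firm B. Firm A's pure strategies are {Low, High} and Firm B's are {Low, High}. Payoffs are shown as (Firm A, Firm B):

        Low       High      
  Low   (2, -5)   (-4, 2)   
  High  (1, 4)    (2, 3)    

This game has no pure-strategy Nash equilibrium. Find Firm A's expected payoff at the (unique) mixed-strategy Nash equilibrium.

8/7

Firm A's indifference between Low and High determines Firm B's mixing probability q:
  Firm A's payoff to Low: q·2 + (1−q)·(-4) = 6q - 4
  Firm A's payoff to High: q·1 + (1−q)·2 = -q + 2
  6q - 4 = -q + 2  ⇒  7q = 6  ⇒  q = 6/7.
At equilibrium Firm A is indifferent across rows, so Firm A's payoff equals the payoff from Low: (6/7)·2 + (1/7)·(-4) = 8/7.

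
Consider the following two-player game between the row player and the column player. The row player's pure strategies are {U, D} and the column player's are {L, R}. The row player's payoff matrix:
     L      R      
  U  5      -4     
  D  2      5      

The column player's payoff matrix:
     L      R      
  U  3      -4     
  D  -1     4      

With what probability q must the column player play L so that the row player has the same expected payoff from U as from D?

The column player's mix must leave the row player indifferent between U and D.
  the row player's expected payoff from U: q·5 + (1−q)·(-4) = 9q - 4
  the row player's expected payoff from D: q·2 + (1−q)·5 = -3q + 5
  9q - 4 = -3q + 5  ⇒  12q = 9  ⇒  q = 3/4.

q = 3/4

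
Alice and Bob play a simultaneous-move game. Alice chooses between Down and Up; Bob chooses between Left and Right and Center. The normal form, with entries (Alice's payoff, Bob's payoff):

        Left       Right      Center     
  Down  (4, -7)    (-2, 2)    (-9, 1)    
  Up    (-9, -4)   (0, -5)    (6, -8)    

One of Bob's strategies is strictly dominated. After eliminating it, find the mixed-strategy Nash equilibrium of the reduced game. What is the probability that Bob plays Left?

Bob's strategy Center is strictly dominated by Right: 2 > 1 and -5 > -8. Eliminate Center.
Bob's mix must leave Alice indifferent between Down and Up.
  Alice's payoff from Down: q·4 + (1−q)·(-2) = 6q - 2
  Alice's payoff from Up: q·(-9) + (1−q)·0 = -9q
  6q - 2 = -9q  ⇒  15q = 2  ⇒  q = 2/15.

q = 2/15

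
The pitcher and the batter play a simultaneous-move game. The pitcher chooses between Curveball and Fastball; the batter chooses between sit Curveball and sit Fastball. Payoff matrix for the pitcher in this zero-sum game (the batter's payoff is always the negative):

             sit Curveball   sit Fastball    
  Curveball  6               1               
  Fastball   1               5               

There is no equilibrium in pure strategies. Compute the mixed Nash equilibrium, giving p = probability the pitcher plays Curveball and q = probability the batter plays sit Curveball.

Set the batter's expected payoff from sit Curveball equal to that from sit Fastball:
  the batter's payoff to sit Curveball: p·(-6) + (1−p)·(-1) = -5p - 1
  the batter's payoff to sit Fastball: p·(-1) + (1−p)·(-5) = 4p - 5
  -5p - 1 = 4p - 5  ⇒  -9p = -4  ⇒  p = 4/9.
The pitcher's indifference between Curveball and Fastball determines the batter's mixing probability q:
  the pitcher's expected payoff from Curveball: q·6 + (1−q)·1 = 5q + 1
  the pitcher's expected payoff from Fastball: q·1 + (1−q)·5 = -4q + 5
  5q + 1 = -4q + 5  ⇒  9q = 4  ⇒  q = 4/9.

p = 4/9, q = 4/9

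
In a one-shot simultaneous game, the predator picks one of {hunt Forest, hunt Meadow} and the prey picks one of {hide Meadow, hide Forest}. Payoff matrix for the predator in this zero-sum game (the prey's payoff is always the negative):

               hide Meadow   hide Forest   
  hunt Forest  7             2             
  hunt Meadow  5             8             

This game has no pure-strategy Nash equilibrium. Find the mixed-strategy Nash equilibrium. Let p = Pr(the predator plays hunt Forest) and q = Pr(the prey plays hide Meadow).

Set the prey's expected payoff from hide Meadow equal to that from hide Forest:
  the prey's payoff from hide Meadow: p·(-7) + (1−p)·(-5) = -2p - 5
  the prey's payoff from hide Forest: p·(-2) + (1−p)·(-8) = 6p - 8
  -2p - 5 = 6p - 8  ⇒  -8p = -3  ⇒  p = 3/8.
The prey's mix must leave the predator indifferent between hunt Forest and hunt Meadow.
  the predator's expected payoff from hunt Forest: q·7 + (1−q)·2 = 5q + 2
  the predator's expected payoff from hunt Meadow: q·5 + (1−q)·8 = -3q + 8
  5q + 2 = -3q + 8  ⇒  8q = 6  ⇒  q = 3/4.

p = 3/8, q = 3/4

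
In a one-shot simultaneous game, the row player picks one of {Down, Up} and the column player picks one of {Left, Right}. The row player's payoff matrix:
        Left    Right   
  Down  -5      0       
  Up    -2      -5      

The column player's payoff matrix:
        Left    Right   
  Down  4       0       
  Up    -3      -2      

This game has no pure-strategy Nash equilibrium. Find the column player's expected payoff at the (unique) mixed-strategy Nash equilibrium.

-8/5

For the column player to be willing to mix, the column player must be indifferent between Left and Right, which pins down the row player's mix.
  the column player's payoff from Left: p·4 + (1−p)·(-3) = 7p - 3
  the column player's payoff from Right: p·0 + (1−p)·(-2) = 2p - 2
  7p - 3 = 2p - 2  ⇒  5p = 1  ⇒  p = 1/5.
At equilibrium the column player is indifferent across columns, so the column player's payoff equals the payoff from Left: (1/5)·4 + (4/5)·(-3) = -8/5.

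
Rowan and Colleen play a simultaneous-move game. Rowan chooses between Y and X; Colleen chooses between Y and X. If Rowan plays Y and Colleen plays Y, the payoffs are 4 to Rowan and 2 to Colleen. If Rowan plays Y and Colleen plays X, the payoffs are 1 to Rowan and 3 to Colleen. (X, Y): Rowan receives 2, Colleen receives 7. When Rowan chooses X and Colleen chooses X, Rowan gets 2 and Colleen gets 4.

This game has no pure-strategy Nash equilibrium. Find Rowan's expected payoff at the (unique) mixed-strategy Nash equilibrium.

Set Rowan's expected payoff from Y equal to that from X:
  Rowan's payoff from Y: q·4 + (1−q)·1 = 3q + 1
  Rowan's payoff from X: q·2 + (1−q)·2 = 2
  3q + 1 = 2  ⇒  3q = 1  ⇒  q = 1/3.
At equilibrium Rowan is indifferent across rows, so Rowan's payoff equals the payoff from Y: (1/3)·4 + (2/3)·1 = 2.

2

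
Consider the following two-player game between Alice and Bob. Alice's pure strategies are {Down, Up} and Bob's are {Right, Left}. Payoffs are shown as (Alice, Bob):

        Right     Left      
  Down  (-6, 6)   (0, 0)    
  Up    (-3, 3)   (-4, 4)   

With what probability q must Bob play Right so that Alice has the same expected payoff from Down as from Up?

Set Alice's expected payoff from Down equal to that from Up:
  Alice's payoff to Down: q·(-6) + (1−q)·0 = -6q
  Alice's payoff to Up: q·(-3) + (1−q)·(-4) = q - 4
  -6q = q - 4  ⇒  -7q = -4  ⇒  q = 4/7.

q = 4/7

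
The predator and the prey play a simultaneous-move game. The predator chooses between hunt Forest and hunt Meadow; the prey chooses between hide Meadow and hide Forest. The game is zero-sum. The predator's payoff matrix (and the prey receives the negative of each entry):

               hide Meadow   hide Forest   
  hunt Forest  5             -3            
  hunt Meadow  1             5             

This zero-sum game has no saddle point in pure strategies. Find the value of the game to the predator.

v = 7/3

Set the predator's expected payoff from hunt Forest equal to that from hunt Meadow:
  the predator's payoff to hunt Forest: q·5 + (1−q)·(-3) = 8q - 3
  the predator's payoff to hunt Meadow: q·1 + (1−q)·5 = -4q + 5
  8q - 3 = -4q + 5  ⇒  12q = 8  ⇒  q = 2/3.
The value is the predator's expected payoff against this mix (using hunt Forest): (2/3)·5 + (1/3)·(-3) = 7/3.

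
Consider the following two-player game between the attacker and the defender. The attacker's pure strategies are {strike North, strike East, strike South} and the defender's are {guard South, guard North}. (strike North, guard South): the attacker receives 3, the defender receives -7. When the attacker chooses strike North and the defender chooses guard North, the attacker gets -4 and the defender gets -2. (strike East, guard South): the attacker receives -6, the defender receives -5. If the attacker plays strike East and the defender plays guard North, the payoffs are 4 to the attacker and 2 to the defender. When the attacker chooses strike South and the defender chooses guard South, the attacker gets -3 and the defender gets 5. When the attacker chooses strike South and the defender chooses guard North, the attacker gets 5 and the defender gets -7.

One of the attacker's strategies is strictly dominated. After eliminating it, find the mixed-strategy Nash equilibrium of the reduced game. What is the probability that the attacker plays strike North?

The attacker's strategy strike East is strictly dominated by strike South: -3 > -6 and 5 > 4. Eliminate strike East.
The defender's indifference between guard South and guard North determines the attacker's mixing probability p:
  the defender's payoff from guard South: p·(-7) + (1−p)·5 = -12p + 5
  the defender's payoff from guard North: p·(-2) + (1−p)·(-7) = 5p - 7
  -12p + 5 = 5p - 7  ⇒  -17p = -12  ⇒  p = 12/17.

p = 12/17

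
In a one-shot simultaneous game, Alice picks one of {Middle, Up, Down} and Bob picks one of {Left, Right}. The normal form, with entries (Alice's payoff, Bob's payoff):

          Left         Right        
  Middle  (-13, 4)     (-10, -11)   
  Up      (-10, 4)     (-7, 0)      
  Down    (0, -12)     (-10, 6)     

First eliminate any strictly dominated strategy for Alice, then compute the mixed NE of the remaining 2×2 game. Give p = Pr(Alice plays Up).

p = 9/11

Alice's strategy Middle is strictly dominated by Up: -10 > -13 and -7 > -10. Eliminate Middle.
Set Bob's expected payoff from Left equal to that from Right:
  Bob's expected payoff from Left: p·4 + (1−p)·(-12) = 16p - 12
  Bob's expected payoff from Right: p·0 + (1−p)·6 = -6p + 6
  16p - 12 = -6p + 6  ⇒  22p = 18  ⇒  p = 9/11.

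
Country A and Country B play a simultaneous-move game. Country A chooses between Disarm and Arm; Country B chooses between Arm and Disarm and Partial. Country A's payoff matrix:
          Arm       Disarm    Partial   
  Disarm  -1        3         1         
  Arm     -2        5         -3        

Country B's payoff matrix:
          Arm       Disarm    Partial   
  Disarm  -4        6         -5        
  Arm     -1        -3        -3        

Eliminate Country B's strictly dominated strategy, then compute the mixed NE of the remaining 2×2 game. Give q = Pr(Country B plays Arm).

Country B's strategy Partial is strictly dominated by Arm: -4 > -5 and -1 > -3. Eliminate Partial.
Country A's indifference between Disarm and Arm determines Country B's mixing probability q:
  Country A's expected payoff from Disarm: q·(-1) + (1−q)·3 = -4q + 3
  Country A's expected payoff from Arm: q·(-2) + (1−q)·5 = -7q + 5
  -4q + 3 = -7q + 5  ⇒  3q = 2  ⇒  q = 2/3.

q = 2/3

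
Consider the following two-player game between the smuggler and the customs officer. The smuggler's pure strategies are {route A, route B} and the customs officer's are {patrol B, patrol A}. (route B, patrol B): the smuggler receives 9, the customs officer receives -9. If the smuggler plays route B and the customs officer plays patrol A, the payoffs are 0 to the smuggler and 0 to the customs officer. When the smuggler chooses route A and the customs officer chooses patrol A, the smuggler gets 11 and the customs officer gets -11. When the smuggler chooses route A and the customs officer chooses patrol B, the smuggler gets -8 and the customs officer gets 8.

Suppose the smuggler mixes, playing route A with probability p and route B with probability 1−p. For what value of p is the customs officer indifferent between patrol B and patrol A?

p = 9/28

The smuggler's mix must leave the customs officer indifferent between patrol B and patrol A.
  the customs officer's payoff from patrol B: p·8 + (1−p)·(-9) = 17p - 9
  the customs officer's payoff from patrol A: p·(-11) + (1−p)·0 = -11p
  17p - 9 = -11p  ⇒  28p = 9  ⇒  p = 9/28.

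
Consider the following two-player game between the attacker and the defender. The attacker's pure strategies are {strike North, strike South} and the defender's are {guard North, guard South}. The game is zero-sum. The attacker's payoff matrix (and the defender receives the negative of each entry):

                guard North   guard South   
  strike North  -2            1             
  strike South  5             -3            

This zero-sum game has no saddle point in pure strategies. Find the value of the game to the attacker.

The defender's mix must leave the attacker indifferent between strike North and strike South.
  the attacker's payoff from strike North: q·(-2) + (1−q)·1 = -3q + 1
  the attacker's payoff from strike South: q·5 + (1−q)·(-3) = 8q - 3
  -3q + 1 = 8q - 3  ⇒  -11q = -4  ⇒  q = 4/11.
The value is the attacker's expected payoff against this mix (using strike North): (4/11)·(-2) + (7/11)·1 = -1/11.

v = -1/11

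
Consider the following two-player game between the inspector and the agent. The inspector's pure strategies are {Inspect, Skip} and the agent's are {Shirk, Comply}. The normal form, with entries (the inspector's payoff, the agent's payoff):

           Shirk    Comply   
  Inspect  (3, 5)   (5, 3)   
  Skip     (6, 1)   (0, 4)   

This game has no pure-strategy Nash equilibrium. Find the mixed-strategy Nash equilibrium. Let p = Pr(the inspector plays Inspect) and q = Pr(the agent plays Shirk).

p = 3/5, q = 5/8

For the agent to be willing to mix, the agent must be indifferent between Shirk and Comply, which pins down the inspector's mix.
  the agent's payoff to Shirk: p·5 + (1−p)·1 = 4p + 1
  the agent's payoff to Comply: p·3 + (1−p)·4 = -p + 4
  4p + 1 = -p + 4  ⇒  5p = 3  ⇒  p = 3/5.
The agent's mix must leave the inspector indifferent between Inspect and Skip.
  the inspector's payoff from Inspect: q·3 + (1−q)·5 = -2q + 5
  the inspector's payoff from Skip: q·6 + (1−q)·0 = 6q
  -2q + 5 = 6q  ⇒  -8q = -5  ⇒  q = 5/8.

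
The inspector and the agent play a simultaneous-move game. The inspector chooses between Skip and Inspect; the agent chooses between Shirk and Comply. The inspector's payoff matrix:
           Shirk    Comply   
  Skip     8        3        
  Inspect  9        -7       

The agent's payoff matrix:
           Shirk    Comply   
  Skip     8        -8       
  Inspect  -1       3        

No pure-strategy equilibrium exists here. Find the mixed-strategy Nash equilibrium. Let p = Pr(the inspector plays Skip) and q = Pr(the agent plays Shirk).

p = 1/5, q = 10/11

Set the agent's expected payoff from Shirk equal to that from Comply:
  the agent's expected payoff from Shirk: p·8 + (1−p)·(-1) = 9p - 1
  the agent's expected payoff from Comply: p·(-8) + (1−p)·3 = -11p + 3
  9p - 1 = -11p + 3  ⇒  20p = 4  ⇒  p = 1/5.
Set the inspector's expected payoff from Skip equal to that from Inspect:
  the inspector's expected payoff from Skip: q·8 + (1−q)·3 = 5q + 3
  the inspector's expected payoff from Inspect: q·9 + (1−q)·(-7) = 16q - 7
  5q + 3 = 16q - 7  ⇒  -11q = -10  ⇒  q = 10/11.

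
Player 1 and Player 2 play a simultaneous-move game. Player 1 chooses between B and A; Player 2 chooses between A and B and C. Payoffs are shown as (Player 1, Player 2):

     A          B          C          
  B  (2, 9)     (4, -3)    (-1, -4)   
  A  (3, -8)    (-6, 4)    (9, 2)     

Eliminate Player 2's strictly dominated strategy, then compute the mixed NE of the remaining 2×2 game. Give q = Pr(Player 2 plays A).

Player 2's strategy C is strictly dominated by B: -3 > -4 and 4 > 2. Eliminate C.
Player 2's mix must leave Player 1 indifferent between B and A.
  Player 1's expected payoff from B: q·2 + (1−q)·4 = -2q + 4
  Player 1's expected payoff from A: q·3 + (1−q)·(-6) = 9q - 6
  -2q + 4 = 9q - 6  ⇒  -11q = -10  ⇒  q = 10/11.

q = 10/11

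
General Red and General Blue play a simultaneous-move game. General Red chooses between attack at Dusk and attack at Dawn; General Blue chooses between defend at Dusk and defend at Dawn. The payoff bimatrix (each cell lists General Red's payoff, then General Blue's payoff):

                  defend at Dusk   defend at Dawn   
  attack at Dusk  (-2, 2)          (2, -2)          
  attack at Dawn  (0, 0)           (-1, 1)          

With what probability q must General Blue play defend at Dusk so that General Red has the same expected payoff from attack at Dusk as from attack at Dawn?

General Red's indifference between attack at Dusk and attack at Dawn determines General Blue's mixing probability q:
  General Red's payoff to attack at Dusk: q·(-2) + (1−q)·2 = -4q + 2
  General Red's payoff to attack at Dawn: q·0 + (1−q)·(-1) = q - 1
  -4q + 2 = q - 1  ⇒  -5q = -3  ⇒  q = 3/5.

q = 3/5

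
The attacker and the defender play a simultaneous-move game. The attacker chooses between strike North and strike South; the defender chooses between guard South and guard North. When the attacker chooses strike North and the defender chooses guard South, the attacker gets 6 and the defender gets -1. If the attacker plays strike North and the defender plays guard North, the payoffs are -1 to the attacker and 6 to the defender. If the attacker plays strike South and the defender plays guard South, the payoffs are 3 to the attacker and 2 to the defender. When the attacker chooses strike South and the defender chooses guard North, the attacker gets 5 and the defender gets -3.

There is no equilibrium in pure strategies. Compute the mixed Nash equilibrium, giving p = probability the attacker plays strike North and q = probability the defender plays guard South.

The defender's indifference between guard South and guard North determines the attacker's mixing probability p:
  the defender's expected payoff from guard South: p·(-1) + (1−p)·2 = -3p + 2
  the defender's expected payoff from guard North: p·6 + (1−p)·(-3) = 9p - 3
  -3p + 2 = 9p - 3  ⇒  -12p = -5  ⇒  p = 5/12.
Set the attacker's expected payoff from strike North equal to that from strike South:
  the attacker's payoff from strike North: q·6 + (1−q)·(-1) = 7q - 1
  the attacker's payoff from strike South: q·3 + (1−q)·5 = -2q + 5
  7q - 1 = -2q + 5  ⇒  9q = 6  ⇒  q = 2/3.

p = 5/12, q = 2/3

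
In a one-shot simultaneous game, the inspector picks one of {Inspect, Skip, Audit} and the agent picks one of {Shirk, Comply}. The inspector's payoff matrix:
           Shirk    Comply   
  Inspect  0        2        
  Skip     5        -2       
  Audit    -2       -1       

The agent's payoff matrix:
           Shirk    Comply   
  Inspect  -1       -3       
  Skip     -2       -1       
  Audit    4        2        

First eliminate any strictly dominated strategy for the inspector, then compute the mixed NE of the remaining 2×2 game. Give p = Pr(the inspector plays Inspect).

The inspector's strategy Audit is strictly dominated by Inspect: 0 > -2 and 2 > -1. Eliminate Audit.
The agent's indifference between Shirk and Comply determines the inspector's mixing probability p:
  the agent's payoff from Shirk: p·(-1) + (1−p)·(-2) = p - 2
  the agent's payoff from Comply: p·(-3) + (1−p)·(-1) = -2p - 1
  p - 2 = -2p - 1  ⇒  3p = 1  ⇒  p = 1/3.

p = 1/3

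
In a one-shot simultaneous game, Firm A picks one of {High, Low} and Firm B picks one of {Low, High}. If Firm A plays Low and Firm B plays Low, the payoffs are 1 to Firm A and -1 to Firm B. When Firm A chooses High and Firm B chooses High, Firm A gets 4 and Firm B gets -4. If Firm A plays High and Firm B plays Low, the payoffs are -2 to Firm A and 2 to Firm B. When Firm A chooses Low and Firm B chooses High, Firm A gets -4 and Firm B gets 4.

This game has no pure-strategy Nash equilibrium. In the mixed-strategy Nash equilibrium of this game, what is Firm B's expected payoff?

4/11

Firm B's indifference between Low and High determines Firm A's mixing probability p:
  Firm B's expected payoff from Low: p·2 + (1−p)·(-1) = 3p - 1
  Firm B's expected payoff from High: p·(-4) + (1−p)·4 = -8p + 4
  3p - 1 = -8p + 4  ⇒  11p = 5  ⇒  p = 5/11.
At equilibrium Firm B is indifferent across columns, so Firm B's payoff equals the payoff from Low: (5/11)·2 + (6/11)·(-1) = 4/11.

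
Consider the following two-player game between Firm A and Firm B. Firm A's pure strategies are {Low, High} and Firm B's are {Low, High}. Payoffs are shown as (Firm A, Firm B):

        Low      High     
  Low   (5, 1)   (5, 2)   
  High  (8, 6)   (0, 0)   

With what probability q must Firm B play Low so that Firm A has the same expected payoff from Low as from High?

For Firm A to be willing to mix, Firm A must be indifferent between Low and High, which pins down Firm B's mix.
  Firm A's expected payoff from Low: q·5 + (1−q)·5 = 5
  Firm A's expected payoff from High: q·8 + (1−q)·0 = 8q
  5 = 8q  ⇒  -8q = -5  ⇒  q = 5/8.

q = 5/8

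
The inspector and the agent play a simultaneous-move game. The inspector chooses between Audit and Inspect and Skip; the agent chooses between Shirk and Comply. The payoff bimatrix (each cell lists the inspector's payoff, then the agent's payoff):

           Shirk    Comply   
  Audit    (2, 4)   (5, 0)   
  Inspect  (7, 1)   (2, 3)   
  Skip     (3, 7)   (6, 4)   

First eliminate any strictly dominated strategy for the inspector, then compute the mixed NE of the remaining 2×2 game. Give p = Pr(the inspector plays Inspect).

The inspector's strategy Audit is strictly dominated by Skip: 3 > 2 and 6 > 5. Eliminate Audit.
In a mixed equilibrium the agent is indifferent between Shirk and Comply; this condition fixes p.
  the agent's expected payoff from Shirk: p·1 + (1−p)·7 = -6p + 7
  the agent's expected payoff from Comply: p·3 + (1−p)·4 = -p + 4
  -6p + 7 = -p + 4  ⇒  -5p = -3  ⇒  p = 3/5.

p = 3/5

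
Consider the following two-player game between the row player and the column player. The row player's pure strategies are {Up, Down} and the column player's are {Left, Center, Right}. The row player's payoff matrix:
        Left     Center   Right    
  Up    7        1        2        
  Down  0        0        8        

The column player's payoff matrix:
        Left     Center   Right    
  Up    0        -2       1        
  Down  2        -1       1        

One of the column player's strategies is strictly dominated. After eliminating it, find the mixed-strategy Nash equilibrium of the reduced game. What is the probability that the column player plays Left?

q = 6/13

The column player's strategy Center is strictly dominated by Left: 0 > -2 and 2 > -1. Eliminate Center.
The row player's indifference between Up and Down determines the column player's mixing probability q:
  the row player's payoff from Up: q·7 + (1−q)·2 = 5q + 2
  the row player's payoff from Down: q·0 + (1−q)·8 = -8q + 8
  5q + 2 = -8q + 8  ⇒  13q = 6  ⇒  q = 6/13.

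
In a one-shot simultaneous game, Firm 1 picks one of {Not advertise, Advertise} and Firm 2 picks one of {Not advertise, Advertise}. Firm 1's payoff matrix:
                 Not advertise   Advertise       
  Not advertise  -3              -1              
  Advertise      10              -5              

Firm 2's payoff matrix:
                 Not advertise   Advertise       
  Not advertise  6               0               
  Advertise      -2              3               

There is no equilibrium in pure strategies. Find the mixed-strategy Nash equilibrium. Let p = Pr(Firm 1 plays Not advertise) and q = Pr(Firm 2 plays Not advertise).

Firm 1's mix must leave Firm 2 indifferent between Not advertise and Advertise.
  Firm 2's expected payoff from Not advertise: p·6 + (1−p)·(-2) = 8p - 2
  Firm 2's expected payoff from Advertise: p·0 + (1−p)·3 = -3p + 3
  8p - 2 = -3p + 3  ⇒  11p = 5  ⇒  p = 5/11.
Firm 1's indifference between Not advertise and Advertise determines Firm 2's mixing probability q:
  Firm 1's expected payoff from Not advertise: q·(-3) + (1−q)·(-1) = -2q - 1
  Firm 1's expected payoff from Advertise: q·10 + (1−q)·(-5) = 15q - 5
  -2q - 1 = 15q - 5  ⇒  -17q = -4  ⇒  q = 4/17.

p = 5/11, q = 4/17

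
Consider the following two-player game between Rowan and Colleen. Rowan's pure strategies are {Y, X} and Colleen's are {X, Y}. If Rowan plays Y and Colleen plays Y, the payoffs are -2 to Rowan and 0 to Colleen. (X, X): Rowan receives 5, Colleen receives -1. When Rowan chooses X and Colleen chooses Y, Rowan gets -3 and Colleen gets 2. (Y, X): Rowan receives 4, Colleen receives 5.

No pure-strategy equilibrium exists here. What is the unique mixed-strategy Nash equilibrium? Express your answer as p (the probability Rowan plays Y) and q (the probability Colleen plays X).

Colleen's indifference between X and Y determines Rowan's mixing probability p:
  Colleen's payoff from X: p·5 + (1−p)·(-1) = 6p - 1
  Colleen's payoff from Y: p·0 + (1−p)·2 = -2p + 2
  6p - 1 = -2p + 2  ⇒  8p = 3  ⇒  p = 3/8.
In a mixed equilibrium Rowan is indifferent between Y and X; this condition fixes q.
  Rowan's payoff to Y: q·4 + (1−q)·(-2) = 6q - 2
  Rowan's payoff to X: q·5 + (1−q)·(-3) = 8q - 3
  6q - 2 = 8q - 3  ⇒  -2q = -1  ⇒  q = 1/2.

p = 3/8, q = 1/2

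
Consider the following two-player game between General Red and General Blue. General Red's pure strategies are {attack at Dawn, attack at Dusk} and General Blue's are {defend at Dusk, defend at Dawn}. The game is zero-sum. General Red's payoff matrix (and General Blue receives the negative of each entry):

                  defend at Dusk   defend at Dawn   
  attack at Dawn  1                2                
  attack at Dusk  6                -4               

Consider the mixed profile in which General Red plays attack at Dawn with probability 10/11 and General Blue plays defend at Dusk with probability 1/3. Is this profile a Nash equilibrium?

Given General Blue's mix q = 1/3, General Red's payoff from attack at Dawn is 5/3 but from attack at Dusk is -2/3. General Red strictly prefers attack at Dawn, so General Red would not mix.
So the proposed profile is not a Nash equilibrium.

No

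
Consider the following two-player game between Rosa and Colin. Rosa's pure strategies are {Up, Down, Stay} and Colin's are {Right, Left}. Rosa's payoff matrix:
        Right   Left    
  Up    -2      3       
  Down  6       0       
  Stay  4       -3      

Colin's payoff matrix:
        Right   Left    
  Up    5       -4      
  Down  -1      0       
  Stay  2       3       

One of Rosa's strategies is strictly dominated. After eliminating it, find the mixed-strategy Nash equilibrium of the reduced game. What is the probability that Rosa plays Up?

Rosa's strategy Stay is strictly dominated by Down: 6 > 4 and 0 > -3. Eliminate Stay.
Set Colin's expected payoff from Right equal to that from Left:
  Colin's expected payoff from Right: p·5 + (1−p)·(-1) = 6p - 1
  Colin's expected payoff from Left: p·(-4) + (1−p)·0 = -4p
  6p - 1 = -4p  ⇒  10p = 1  ⇒  p = 1/10.

p = 1/10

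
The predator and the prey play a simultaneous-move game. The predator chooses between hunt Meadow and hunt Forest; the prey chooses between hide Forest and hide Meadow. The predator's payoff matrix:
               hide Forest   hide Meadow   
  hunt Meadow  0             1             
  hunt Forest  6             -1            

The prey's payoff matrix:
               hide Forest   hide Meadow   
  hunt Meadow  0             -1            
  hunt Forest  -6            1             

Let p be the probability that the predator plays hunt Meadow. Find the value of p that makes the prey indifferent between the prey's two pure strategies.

The predator's mix must leave the prey indifferent between hide Forest and hide Meadow.
  the prey's payoff to hide Forest: p·0 + (1−p)·(-6) = 6p - 6
  the prey's payoff to hide Meadow: p·(-1) + (1−p)·1 = -2p + 1
  6p - 6 = -2p + 1  ⇒  8p = 7  ⇒  p = 7/8.

p = 7/8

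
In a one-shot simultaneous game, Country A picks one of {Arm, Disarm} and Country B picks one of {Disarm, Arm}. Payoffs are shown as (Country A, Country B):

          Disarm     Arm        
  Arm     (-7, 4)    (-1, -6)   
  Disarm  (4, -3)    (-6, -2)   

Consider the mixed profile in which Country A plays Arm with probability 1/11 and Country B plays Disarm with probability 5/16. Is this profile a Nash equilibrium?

Yes

Check Country B's indifference given Country A's mix p = 1/11:
  payoff from Disarm = -26/11; payoff from Arm = -26/11 — equal.
Check Country A's indifference given Country B's mix q = 5/16:
  payoff from Arm = -23/8; payoff from Disarm = -23/8 — equal.
Both players are indifferent, so neither can profitably deviate.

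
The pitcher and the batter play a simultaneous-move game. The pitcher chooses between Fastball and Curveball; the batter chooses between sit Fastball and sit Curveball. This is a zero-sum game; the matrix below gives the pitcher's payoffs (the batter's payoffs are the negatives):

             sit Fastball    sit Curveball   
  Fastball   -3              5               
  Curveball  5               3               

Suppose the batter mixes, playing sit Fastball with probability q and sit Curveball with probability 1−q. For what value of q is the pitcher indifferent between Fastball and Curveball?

q = 1/5

For the pitcher to be willing to mix, the pitcher must be indifferent between Fastball and Curveball, which pins down the batter's mix.
  the pitcher's payoff to Fastball: q·(-3) + (1−q)·5 = -8q + 5
  the pitcher's payoff to Curveball: q·5 + (1−q)·3 = 2q + 3
  -8q + 5 = 2q + 3  ⇒  -10q = -2  ⇒  q = 1/5.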